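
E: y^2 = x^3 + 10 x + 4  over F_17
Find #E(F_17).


For each x in F_17, count y with y^2 = x^3 + 10 x + 4 mod 17:
  x = 0: RHS = 4, y in [2, 15]  -> 2 point(s)
  x = 1: RHS = 15, y in [7, 10]  -> 2 point(s)
  x = 2: RHS = 15, y in [7, 10]  -> 2 point(s)
  x = 5: RHS = 9, y in [3, 14]  -> 2 point(s)
  x = 6: RHS = 8, y in [5, 12]  -> 2 point(s)
  x = 7: RHS = 9, y in [3, 14]  -> 2 point(s)
  x = 8: RHS = 1, y in [1, 16]  -> 2 point(s)
  x = 10: RHS = 16, y in [4, 13]  -> 2 point(s)
  x = 11: RHS = 0, y in [0]  -> 1 point(s)
  x = 12: RHS = 16, y in [4, 13]  -> 2 point(s)
  x = 13: RHS = 2, y in [6, 11]  -> 2 point(s)
  x = 14: RHS = 15, y in [7, 10]  -> 2 point(s)
Affine points: 23. Add the point at infinity: total = 24.

#E(F_17) = 24


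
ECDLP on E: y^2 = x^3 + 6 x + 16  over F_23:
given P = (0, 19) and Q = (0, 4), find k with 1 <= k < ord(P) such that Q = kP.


Enumerate multiples of P until we hit Q = (0, 4):
  1P = (0, 19)
  2P = (2, 17)
  3P = (22, 3)
  4P = (4, 9)
  5P = (8, 1)
  6P = (10, 15)
  7P = (15, 10)
  8P = (1, 0)
  9P = (15, 13)
  10P = (10, 8)
  11P = (8, 22)
  12P = (4, 14)
  13P = (22, 20)
  14P = (2, 6)
  15P = (0, 4)
Match found at i = 15.

k = 15


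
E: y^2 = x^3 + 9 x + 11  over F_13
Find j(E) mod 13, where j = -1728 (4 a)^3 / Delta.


Delta = -16(4 a^3 + 27 b^2) mod 13 = 2
-1728 * (4 a)^3 = -1728 * (4*9)^3 mod 13 = 12
j = 12 * 2^(-1) mod 13 = 6

j = 6 (mod 13)


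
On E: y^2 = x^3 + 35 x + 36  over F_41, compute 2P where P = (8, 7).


Doubling: s = (3 x1^2 + a) / (2 y1)
s = (3*8^2 + 35) / (2*7) mod 41 = 25
x3 = s^2 - 2 x1 mod 41 = 25^2 - 2*8 = 35
y3 = s (x1 - x3) - y1 mod 41 = 25 * (8 - 35) - 7 = 15

2P = (35, 15)


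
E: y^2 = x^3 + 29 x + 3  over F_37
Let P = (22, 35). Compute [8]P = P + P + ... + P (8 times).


k = 8 = 1000_2 (binary, LSB first: 0001)
Double-and-add from P = (22, 35):
  bit 0 = 0: acc unchanged = O
  bit 1 = 0: acc unchanged = O
  bit 2 = 0: acc unchanged = O
  bit 3 = 1: acc = O + (18, 20) = (18, 20)

8P = (18, 20)


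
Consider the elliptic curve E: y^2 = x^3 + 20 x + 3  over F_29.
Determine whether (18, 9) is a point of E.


Check whether y^2 = x^3 + 20 x + 3 (mod 29) for (x, y) = (18, 9).
LHS: y^2 = 9^2 mod 29 = 23
RHS: x^3 + 20 x + 3 = 18^3 + 20*18 + 3 mod 29 = 18
LHS != RHS

No, not on the curve


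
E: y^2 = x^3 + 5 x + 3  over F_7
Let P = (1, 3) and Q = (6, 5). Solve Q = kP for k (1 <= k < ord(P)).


Enumerate multiples of P until we hit Q = (6, 5):
  1P = (1, 3)
  2P = (6, 2)
  3P = (2, 0)
  4P = (6, 5)
Match found at i = 4.

k = 4


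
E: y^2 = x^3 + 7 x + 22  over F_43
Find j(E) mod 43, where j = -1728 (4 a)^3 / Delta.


Delta = -16(4 a^3 + 27 b^2) mod 43 = 42
-1728 * (4 a)^3 = -1728 * (4*7)^3 mod 43 = 39
j = 39 * 42^(-1) mod 43 = 4

j = 4 (mod 43)


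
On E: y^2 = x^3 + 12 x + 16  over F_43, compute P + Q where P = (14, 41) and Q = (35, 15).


P != Q, so use the chord formula.
s = (y2 - y1) / (x2 - x1) = (17) / (21) mod 43 = 9
x3 = s^2 - x1 - x2 mod 43 = 9^2 - 14 - 35 = 32
y3 = s (x1 - x3) - y1 mod 43 = 9 * (14 - 32) - 41 = 12

P + Q = (32, 12)


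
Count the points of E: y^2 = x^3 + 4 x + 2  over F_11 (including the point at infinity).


For each x in F_11, count y with y^2 = x^3 + 4 x + 2 mod 11:
  x = 4: RHS = 5, y in [4, 7]  -> 2 point(s)
  x = 5: RHS = 4, y in [2, 9]  -> 2 point(s)
  x = 6: RHS = 0, y in [0]  -> 1 point(s)
Affine points: 5. Add the point at infinity: total = 6.

#E(F_11) = 6


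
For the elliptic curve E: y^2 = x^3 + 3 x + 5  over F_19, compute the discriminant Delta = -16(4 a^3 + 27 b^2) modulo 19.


4 a^3 + 27 b^2 = 4*3^3 + 27*5^2 = 108 + 675 = 783
Delta = -16 * (783) = -12528
Delta mod 19 = 12

Delta = 12 (mod 19)


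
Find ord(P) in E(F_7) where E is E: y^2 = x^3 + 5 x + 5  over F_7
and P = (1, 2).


Compute successive multiples of P until we hit O:
  1P = (1, 2)
  2P = (2, 3)
  3P = (5, 1)
  4P = (5, 6)
  5P = (2, 4)
  6P = (1, 5)
  7P = O

ord(P) = 7


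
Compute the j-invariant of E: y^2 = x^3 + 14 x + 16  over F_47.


Delta = -16(4 a^3 + 27 b^2) mod 47 = 22
-1728 * (4 a)^3 = -1728 * (4*14)^3 mod 47 = 29
j = 29 * 22^(-1) mod 47 = 12

j = 12 (mod 47)


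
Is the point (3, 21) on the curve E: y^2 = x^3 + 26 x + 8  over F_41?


Check whether y^2 = x^3 + 26 x + 8 (mod 41) for (x, y) = (3, 21).
LHS: y^2 = 21^2 mod 41 = 31
RHS: x^3 + 26 x + 8 = 3^3 + 26*3 + 8 mod 41 = 31
LHS = RHS

Yes, on the curve


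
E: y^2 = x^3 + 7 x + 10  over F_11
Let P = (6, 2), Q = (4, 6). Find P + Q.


P != Q, so use the chord formula.
s = (y2 - y1) / (x2 - x1) = (4) / (9) mod 11 = 9
x3 = s^2 - x1 - x2 mod 11 = 9^2 - 6 - 4 = 5
y3 = s (x1 - x3) - y1 mod 11 = 9 * (6 - 5) - 2 = 7

P + Q = (5, 7)


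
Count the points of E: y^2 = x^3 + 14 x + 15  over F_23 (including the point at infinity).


For each x in F_23, count y with y^2 = x^3 + 14 x + 15 mod 23:
  x = 5: RHS = 3, y in [7, 16]  -> 2 point(s)
  x = 6: RHS = 16, y in [4, 19]  -> 2 point(s)
  x = 8: RHS = 18, y in [8, 15]  -> 2 point(s)
  x = 12: RHS = 2, y in [5, 18]  -> 2 point(s)
  x = 13: RHS = 2, y in [5, 18]  -> 2 point(s)
  x = 15: RHS = 12, y in [9, 14]  -> 2 point(s)
  x = 18: RHS = 4, y in [2, 21]  -> 2 point(s)
  x = 21: RHS = 2, y in [5, 18]  -> 2 point(s)
  x = 22: RHS = 0, y in [0]  -> 1 point(s)
Affine points: 17. Add the point at infinity: total = 18.

#E(F_23) = 18


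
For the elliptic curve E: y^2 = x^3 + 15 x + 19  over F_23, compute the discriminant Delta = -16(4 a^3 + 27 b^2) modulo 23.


4 a^3 + 27 b^2 = 4*15^3 + 27*19^2 = 13500 + 9747 = 23247
Delta = -16 * (23247) = -371952
Delta mod 23 = 4

Delta = 4 (mod 23)


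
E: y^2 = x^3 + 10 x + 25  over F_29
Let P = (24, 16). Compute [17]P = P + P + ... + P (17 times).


k = 17 = 10001_2 (binary, LSB first: 10001)
Double-and-add from P = (24, 16):
  bit 0 = 1: acc = O + (24, 16) = (24, 16)
  bit 1 = 0: acc unchanged = (24, 16)
  bit 2 = 0: acc unchanged = (24, 16)
  bit 3 = 0: acc unchanged = (24, 16)
  bit 4 = 1: acc = (24, 16) + (0, 5) = (11, 25)

17P = (11, 25)


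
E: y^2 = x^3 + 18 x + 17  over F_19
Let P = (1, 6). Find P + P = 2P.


Doubling: s = (3 x1^2 + a) / (2 y1)
s = (3*1^2 + 18) / (2*6) mod 19 = 16
x3 = s^2 - 2 x1 mod 19 = 16^2 - 2*1 = 7
y3 = s (x1 - x3) - y1 mod 19 = 16 * (1 - 7) - 6 = 12

2P = (7, 12)


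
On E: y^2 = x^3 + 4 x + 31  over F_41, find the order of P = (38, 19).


Compute successive multiples of P until we hit O:
  1P = (38, 19)
  2P = (8, 40)
  3P = (0, 20)
  4P = (35, 23)
  5P = (29, 10)
  6P = (16, 3)
  7P = (37, 19)
  8P = (7, 22)
  ... (continuing to 51P)
  51P = O

ord(P) = 51


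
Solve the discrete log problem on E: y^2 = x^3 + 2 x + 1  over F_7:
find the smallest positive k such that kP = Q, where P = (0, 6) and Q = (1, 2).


Enumerate multiples of P until we hit Q = (1, 2):
  1P = (0, 6)
  2P = (1, 2)
Match found at i = 2.

k = 2


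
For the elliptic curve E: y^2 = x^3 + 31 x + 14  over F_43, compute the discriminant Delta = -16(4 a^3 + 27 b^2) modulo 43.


4 a^3 + 27 b^2 = 4*31^3 + 27*14^2 = 119164 + 5292 = 124456
Delta = -16 * (124456) = -1991296
Delta mod 43 = 34

Delta = 34 (mod 43)


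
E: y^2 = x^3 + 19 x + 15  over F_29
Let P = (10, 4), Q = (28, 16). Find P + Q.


P != Q, so use the chord formula.
s = (y2 - y1) / (x2 - x1) = (12) / (18) mod 29 = 20
x3 = s^2 - x1 - x2 mod 29 = 20^2 - 10 - 28 = 14
y3 = s (x1 - x3) - y1 mod 29 = 20 * (10 - 14) - 4 = 3

P + Q = (14, 3)


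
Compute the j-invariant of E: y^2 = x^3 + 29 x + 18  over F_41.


Delta = -16(4 a^3 + 27 b^2) mod 41 = 21
-1728 * (4 a)^3 = -1728 * (4*29)^3 mod 41 = 8
j = 8 * 21^(-1) mod 41 = 16

j = 16 (mod 41)


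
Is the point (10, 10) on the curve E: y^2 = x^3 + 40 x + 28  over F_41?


Check whether y^2 = x^3 + 40 x + 28 (mod 41) for (x, y) = (10, 10).
LHS: y^2 = 10^2 mod 41 = 18
RHS: x^3 + 40 x + 28 = 10^3 + 40*10 + 28 mod 41 = 34
LHS != RHS

No, not on the curve


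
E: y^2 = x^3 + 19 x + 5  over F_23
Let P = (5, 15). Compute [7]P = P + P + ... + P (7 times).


k = 7 = 111_2 (binary, LSB first: 111)
Double-and-add from P = (5, 15):
  bit 0 = 1: acc = O + (5, 15) = (5, 15)
  bit 1 = 1: acc = (5, 15) + (22, 13) = (14, 5)
  bit 2 = 1: acc = (14, 5) + (20, 17) = (16, 14)

7P = (16, 14)


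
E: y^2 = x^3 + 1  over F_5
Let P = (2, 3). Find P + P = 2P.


Doubling: s = (3 x1^2 + a) / (2 y1)
s = (3*2^2 + 0) / (2*3) mod 5 = 2
x3 = s^2 - 2 x1 mod 5 = 2^2 - 2*2 = 0
y3 = s (x1 - x3) - y1 mod 5 = 2 * (2 - 0) - 3 = 1

2P = (0, 1)


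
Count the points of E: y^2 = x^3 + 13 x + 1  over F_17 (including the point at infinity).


For each x in F_17, count y with y^2 = x^3 + 13 x + 1 mod 17:
  x = 0: RHS = 1, y in [1, 16]  -> 2 point(s)
  x = 1: RHS = 15, y in [7, 10]  -> 2 point(s)
  x = 2: RHS = 1, y in [1, 16]  -> 2 point(s)
  x = 3: RHS = 16, y in [4, 13]  -> 2 point(s)
  x = 4: RHS = 15, y in [7, 10]  -> 2 point(s)
  x = 5: RHS = 4, y in [2, 15]  -> 2 point(s)
  x = 10: RHS = 9, y in [3, 14]  -> 2 point(s)
  x = 11: RHS = 13, y in [8, 9]  -> 2 point(s)
  x = 12: RHS = 15, y in [7, 10]  -> 2 point(s)
  x = 13: RHS = 4, y in [2, 15]  -> 2 point(s)
  x = 15: RHS = 1, y in [1, 16]  -> 2 point(s)
  x = 16: RHS = 4, y in [2, 15]  -> 2 point(s)
Affine points: 24. Add the point at infinity: total = 25.

#E(F_17) = 25


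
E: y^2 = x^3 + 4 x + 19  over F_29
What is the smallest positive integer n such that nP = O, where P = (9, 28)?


Compute successive multiples of P until we hit O:
  1P = (9, 28)
  2P = (2, 21)
  3P = (19, 20)
  4P = (26, 3)
  5P = (7, 10)
  6P = (7, 19)
  7P = (26, 26)
  8P = (19, 9)
  ... (continuing to 11P)
  11P = O

ord(P) = 11


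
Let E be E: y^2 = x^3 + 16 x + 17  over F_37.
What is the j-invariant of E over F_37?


Delta = -16(4 a^3 + 27 b^2) mod 37 = 28
-1728 * (4 a)^3 = -1728 * (4*16)^3 mod 37 = 26
j = 26 * 28^(-1) mod 37 = 30

j = 30 (mod 37)


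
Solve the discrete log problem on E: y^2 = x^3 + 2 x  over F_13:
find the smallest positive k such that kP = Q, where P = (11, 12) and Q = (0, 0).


Enumerate multiples of P until we hit Q = (0, 0):
  1P = (11, 12)
  2P = (1, 9)
  3P = (2, 5)
  4P = (12, 6)
  5P = (0, 0)
Match found at i = 5.

k = 5


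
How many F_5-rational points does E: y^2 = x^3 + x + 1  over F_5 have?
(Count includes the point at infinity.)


For each x in F_5, count y with y^2 = x^3 + 1 x + 1 mod 5:
  x = 0: RHS = 1, y in [1, 4]  -> 2 point(s)
  x = 2: RHS = 1, y in [1, 4]  -> 2 point(s)
  x = 3: RHS = 1, y in [1, 4]  -> 2 point(s)
  x = 4: RHS = 4, y in [2, 3]  -> 2 point(s)
Affine points: 8. Add the point at infinity: total = 9.

#E(F_5) = 9


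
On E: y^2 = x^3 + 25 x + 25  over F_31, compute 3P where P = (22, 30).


k = 3 = 11_2 (binary, LSB first: 11)
Double-and-add from P = (22, 30):
  bit 0 = 1: acc = O + (22, 30) = (22, 30)
  bit 1 = 1: acc = (22, 30) + (25, 0) = (22, 1)

3P = (22, 1)


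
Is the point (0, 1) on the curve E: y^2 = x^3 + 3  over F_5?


Check whether y^2 = x^3 + 0 x + 3 (mod 5) for (x, y) = (0, 1).
LHS: y^2 = 1^2 mod 5 = 1
RHS: x^3 + 0 x + 3 = 0^3 + 0*0 + 3 mod 5 = 3
LHS != RHS

No, not on the curve


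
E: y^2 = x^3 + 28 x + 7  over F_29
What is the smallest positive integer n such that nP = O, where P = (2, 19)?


Compute successive multiples of P until we hit O:
  1P = (2, 19)
  2P = (0, 6)
  3P = (4, 26)
  4P = (28, 6)
  5P = (21, 5)
  6P = (1, 23)
  7P = (13, 25)
  8P = (27, 28)
  ... (continuing to 24P)
  24P = O

ord(P) = 24


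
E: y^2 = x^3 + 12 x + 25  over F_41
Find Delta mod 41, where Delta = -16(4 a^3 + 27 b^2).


4 a^3 + 27 b^2 = 4*12^3 + 27*25^2 = 6912 + 16875 = 23787
Delta = -16 * (23787) = -380592
Delta mod 41 = 11

Delta = 11 (mod 41)


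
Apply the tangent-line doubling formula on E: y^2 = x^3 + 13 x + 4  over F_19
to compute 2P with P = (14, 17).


Doubling: s = (3 x1^2 + a) / (2 y1)
s = (3*14^2 + 13) / (2*17) mod 19 = 16
x3 = s^2 - 2 x1 mod 19 = 16^2 - 2*14 = 0
y3 = s (x1 - x3) - y1 mod 19 = 16 * (14 - 0) - 17 = 17

2P = (0, 17)


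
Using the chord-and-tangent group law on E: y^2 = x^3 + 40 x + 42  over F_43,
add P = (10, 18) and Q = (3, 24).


P != Q, so use the chord formula.
s = (y2 - y1) / (x2 - x1) = (6) / (36) mod 43 = 36
x3 = s^2 - x1 - x2 mod 43 = 36^2 - 10 - 3 = 36
y3 = s (x1 - x3) - y1 mod 43 = 36 * (10 - 36) - 18 = 35

P + Q = (36, 35)


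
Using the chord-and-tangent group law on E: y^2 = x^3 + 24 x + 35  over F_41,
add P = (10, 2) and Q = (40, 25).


P != Q, so use the chord formula.
s = (y2 - y1) / (x2 - x1) = (23) / (30) mod 41 = 24
x3 = s^2 - x1 - x2 mod 41 = 24^2 - 10 - 40 = 34
y3 = s (x1 - x3) - y1 mod 41 = 24 * (10 - 34) - 2 = 37

P + Q = (34, 37)


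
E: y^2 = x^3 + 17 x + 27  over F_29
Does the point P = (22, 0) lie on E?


Check whether y^2 = x^3 + 17 x + 27 (mod 29) for (x, y) = (22, 0).
LHS: y^2 = 0^2 mod 29 = 0
RHS: x^3 + 17 x + 27 = 22^3 + 17*22 + 27 mod 29 = 0
LHS = RHS

Yes, on the curve


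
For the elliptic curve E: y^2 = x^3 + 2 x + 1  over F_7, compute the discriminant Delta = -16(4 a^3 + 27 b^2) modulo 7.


4 a^3 + 27 b^2 = 4*2^3 + 27*1^2 = 32 + 27 = 59
Delta = -16 * (59) = -944
Delta mod 7 = 1

Delta = 1 (mod 7)


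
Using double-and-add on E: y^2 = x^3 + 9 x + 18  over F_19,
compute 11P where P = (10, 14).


k = 11 = 1011_2 (binary, LSB first: 1101)
Double-and-add from P = (10, 14):
  bit 0 = 1: acc = O + (10, 14) = (10, 14)
  bit 1 = 1: acc = (10, 14) + (4, 2) = (9, 7)
  bit 2 = 0: acc unchanged = (9, 7)
  bit 3 = 1: acc = (9, 7) + (1, 3) = (14, 0)

11P = (14, 0)


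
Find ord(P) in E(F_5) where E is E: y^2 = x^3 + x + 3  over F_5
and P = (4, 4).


Compute successive multiples of P until we hit O:
  1P = (4, 4)
  2P = (1, 0)
  3P = (4, 1)
  4P = O

ord(P) = 4


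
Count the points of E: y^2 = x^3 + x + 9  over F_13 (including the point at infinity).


For each x in F_13, count y with y^2 = x^3 + 1 x + 9 mod 13:
  x = 0: RHS = 9, y in [3, 10]  -> 2 point(s)
  x = 3: RHS = 0, y in [0]  -> 1 point(s)
  x = 4: RHS = 12, y in [5, 8]  -> 2 point(s)
  x = 5: RHS = 9, y in [3, 10]  -> 2 point(s)
  x = 6: RHS = 10, y in [6, 7]  -> 2 point(s)
  x = 8: RHS = 9, y in [3, 10]  -> 2 point(s)
  x = 11: RHS = 12, y in [5, 8]  -> 2 point(s)
Affine points: 13. Add the point at infinity: total = 14.

#E(F_13) = 14


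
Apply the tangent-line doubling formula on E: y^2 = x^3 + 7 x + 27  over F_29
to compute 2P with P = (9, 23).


Doubling: s = (3 x1^2 + a) / (2 y1)
s = (3*9^2 + 7) / (2*23) mod 29 = 13
x3 = s^2 - 2 x1 mod 29 = 13^2 - 2*9 = 6
y3 = s (x1 - x3) - y1 mod 29 = 13 * (9 - 6) - 23 = 16

2P = (6, 16)


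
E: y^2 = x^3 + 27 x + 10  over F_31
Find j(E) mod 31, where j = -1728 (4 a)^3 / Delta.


Delta = -16(4 a^3 + 27 b^2) mod 31 = 18
-1728 * (4 a)^3 = -1728 * (4*27)^3 mod 31 = 30
j = 30 * 18^(-1) mod 31 = 12

j = 12 (mod 31)


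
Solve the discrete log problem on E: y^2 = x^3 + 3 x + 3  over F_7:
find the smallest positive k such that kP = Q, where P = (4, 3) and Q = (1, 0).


Enumerate multiples of P until we hit Q = (1, 0):
  1P = (4, 3)
  2P = (3, 2)
  3P = (1, 0)
Match found at i = 3.

k = 3


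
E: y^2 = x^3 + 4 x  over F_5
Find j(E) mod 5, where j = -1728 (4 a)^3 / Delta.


Delta = -16(4 a^3 + 27 b^2) mod 5 = 4
-1728 * (4 a)^3 = -1728 * (4*4)^3 mod 5 = 2
j = 2 * 4^(-1) mod 5 = 3

j = 3 (mod 5)


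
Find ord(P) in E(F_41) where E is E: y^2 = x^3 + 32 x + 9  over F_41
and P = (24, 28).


Compute successive multiples of P until we hit O:
  1P = (24, 28)
  2P = (16, 36)
  3P = (2, 32)
  4P = (13, 11)
  5P = (3, 38)
  6P = (4, 23)
  7P = (31, 1)
  8P = (31, 40)
  ... (continuing to 15P)
  15P = O

ord(P) = 15


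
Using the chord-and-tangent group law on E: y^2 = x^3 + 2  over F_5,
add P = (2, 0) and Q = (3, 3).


P != Q, so use the chord formula.
s = (y2 - y1) / (x2 - x1) = (3) / (1) mod 5 = 3
x3 = s^2 - x1 - x2 mod 5 = 3^2 - 2 - 3 = 4
y3 = s (x1 - x3) - y1 mod 5 = 3 * (2 - 4) - 0 = 4

P + Q = (4, 4)


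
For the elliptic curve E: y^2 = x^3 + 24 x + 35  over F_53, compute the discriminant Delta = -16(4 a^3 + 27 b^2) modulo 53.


4 a^3 + 27 b^2 = 4*24^3 + 27*35^2 = 55296 + 33075 = 88371
Delta = -16 * (88371) = -1413936
Delta mod 53 = 51

Delta = 51 (mod 53)


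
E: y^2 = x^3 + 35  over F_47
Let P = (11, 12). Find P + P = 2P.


Doubling: s = (3 x1^2 + a) / (2 y1)
s = (3*11^2 + 0) / (2*12) mod 47 = 21
x3 = s^2 - 2 x1 mod 47 = 21^2 - 2*11 = 43
y3 = s (x1 - x3) - y1 mod 47 = 21 * (11 - 43) - 12 = 21

2P = (43, 21)


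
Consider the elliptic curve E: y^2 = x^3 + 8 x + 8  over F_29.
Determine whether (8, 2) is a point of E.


Check whether y^2 = x^3 + 8 x + 8 (mod 29) for (x, y) = (8, 2).
LHS: y^2 = 2^2 mod 29 = 4
RHS: x^3 + 8 x + 8 = 8^3 + 8*8 + 8 mod 29 = 4
LHS = RHS

Yes, on the curve


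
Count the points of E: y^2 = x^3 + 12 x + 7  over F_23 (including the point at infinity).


For each x in F_23, count y with y^2 = x^3 + 12 x + 7 mod 23:
  x = 2: RHS = 16, y in [4, 19]  -> 2 point(s)
  x = 3: RHS = 1, y in [1, 22]  -> 2 point(s)
  x = 4: RHS = 4, y in [2, 21]  -> 2 point(s)
  x = 5: RHS = 8, y in [10, 13]  -> 2 point(s)
  x = 9: RHS = 16, y in [4, 19]  -> 2 point(s)
  x = 10: RHS = 0, y in [0]  -> 1 point(s)
  x = 12: RHS = 16, y in [4, 19]  -> 2 point(s)
  x = 17: RHS = 18, y in [8, 15]  -> 2 point(s)
  x = 18: RHS = 6, y in [11, 12]  -> 2 point(s)
  x = 20: RHS = 13, y in [6, 17]  -> 2 point(s)
Affine points: 19. Add the point at infinity: total = 20.

#E(F_23) = 20


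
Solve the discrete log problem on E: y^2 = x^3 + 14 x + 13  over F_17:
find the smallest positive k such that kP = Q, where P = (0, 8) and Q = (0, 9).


Enumerate multiples of P until we hit Q = (0, 9):
  1P = (0, 8)
  2P = (9, 16)
  3P = (9, 1)
  4P = (0, 9)
Match found at i = 4.

k = 4


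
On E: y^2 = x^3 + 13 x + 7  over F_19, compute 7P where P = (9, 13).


k = 7 = 111_2 (binary, LSB first: 111)
Double-and-add from P = (9, 13):
  bit 0 = 1: acc = O + (9, 13) = (9, 13)
  bit 1 = 1: acc = (9, 13) + (17, 12) = (4, 3)
  bit 2 = 1: acc = (4, 3) + (10, 4) = (14, 8)

7P = (14, 8)


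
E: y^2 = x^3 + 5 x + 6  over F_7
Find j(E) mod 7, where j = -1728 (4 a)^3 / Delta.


Delta = -16(4 a^3 + 27 b^2) mod 7 = 3
-1728 * (4 a)^3 = -1728 * (4*5)^3 mod 7 = 6
j = 6 * 3^(-1) mod 7 = 2

j = 2 (mod 7)


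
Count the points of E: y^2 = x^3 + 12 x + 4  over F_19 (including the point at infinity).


For each x in F_19, count y with y^2 = x^3 + 12 x + 4 mod 19:
  x = 0: RHS = 4, y in [2, 17]  -> 2 point(s)
  x = 1: RHS = 17, y in [6, 13]  -> 2 point(s)
  x = 2: RHS = 17, y in [6, 13]  -> 2 point(s)
  x = 6: RHS = 7, y in [8, 11]  -> 2 point(s)
  x = 8: RHS = 4, y in [2, 17]  -> 2 point(s)
  x = 9: RHS = 5, y in [9, 10]  -> 2 point(s)
  x = 11: RHS = 4, y in [2, 17]  -> 2 point(s)
  x = 13: RHS = 1, y in [1, 18]  -> 2 point(s)
  x = 14: RHS = 9, y in [3, 16]  -> 2 point(s)
  x = 15: RHS = 6, y in [5, 14]  -> 2 point(s)
  x = 16: RHS = 17, y in [6, 13]  -> 2 point(s)
Affine points: 22. Add the point at infinity: total = 23.

#E(F_19) = 23


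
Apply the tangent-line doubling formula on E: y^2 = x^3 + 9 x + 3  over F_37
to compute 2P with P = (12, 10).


Doubling: s = (3 x1^2 + a) / (2 y1)
s = (3*12^2 + 9) / (2*10) mod 37 = 35
x3 = s^2 - 2 x1 mod 37 = 35^2 - 2*12 = 17
y3 = s (x1 - x3) - y1 mod 37 = 35 * (12 - 17) - 10 = 0

2P = (17, 0)


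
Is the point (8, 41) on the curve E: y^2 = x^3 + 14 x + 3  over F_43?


Check whether y^2 = x^3 + 14 x + 3 (mod 43) for (x, y) = (8, 41).
LHS: y^2 = 41^2 mod 43 = 4
RHS: x^3 + 14 x + 3 = 8^3 + 14*8 + 3 mod 43 = 25
LHS != RHS

No, not on the curve


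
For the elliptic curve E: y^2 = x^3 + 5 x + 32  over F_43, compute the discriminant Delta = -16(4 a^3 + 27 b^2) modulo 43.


4 a^3 + 27 b^2 = 4*5^3 + 27*32^2 = 500 + 27648 = 28148
Delta = -16 * (28148) = -450368
Delta mod 43 = 14

Delta = 14 (mod 43)


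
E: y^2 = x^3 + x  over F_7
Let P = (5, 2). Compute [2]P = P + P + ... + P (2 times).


k = 2 = 10_2 (binary, LSB first: 01)
Double-and-add from P = (5, 2):
  bit 0 = 0: acc unchanged = O
  bit 1 = 1: acc = O + (1, 4) = (1, 4)

2P = (1, 4)


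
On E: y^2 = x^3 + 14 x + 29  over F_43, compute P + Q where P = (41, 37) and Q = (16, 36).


P != Q, so use the chord formula.
s = (y2 - y1) / (x2 - x1) = (42) / (18) mod 43 = 31
x3 = s^2 - x1 - x2 mod 43 = 31^2 - 41 - 16 = 1
y3 = s (x1 - x3) - y1 mod 43 = 31 * (41 - 1) - 37 = 42

P + Q = (1, 42)


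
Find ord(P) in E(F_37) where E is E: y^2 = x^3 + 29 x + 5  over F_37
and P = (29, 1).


Compute successive multiples of P until we hit O:
  1P = (29, 1)
  2P = (7, 25)
  3P = (8, 3)
  4P = (11, 29)
  5P = (25, 1)
  6P = (20, 36)
  7P = (15, 35)
  8P = (14, 26)
  ... (continuing to 22P)
  22P = O

ord(P) = 22


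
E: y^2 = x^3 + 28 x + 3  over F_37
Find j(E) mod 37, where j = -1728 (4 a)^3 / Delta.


Delta = -16(4 a^3 + 27 b^2) mod 37 = 33
-1728 * (4 a)^3 = -1728 * (4*28)^3 mod 37 = 11
j = 11 * 33^(-1) mod 37 = 25

j = 25 (mod 37)


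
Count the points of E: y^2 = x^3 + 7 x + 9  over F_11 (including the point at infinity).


For each x in F_11, count y with y^2 = x^3 + 7 x + 9 mod 11:
  x = 0: RHS = 9, y in [3, 8]  -> 2 point(s)
  x = 2: RHS = 9, y in [3, 8]  -> 2 point(s)
  x = 5: RHS = 4, y in [2, 9]  -> 2 point(s)
  x = 6: RHS = 3, y in [5, 6]  -> 2 point(s)
  x = 7: RHS = 5, y in [4, 7]  -> 2 point(s)
  x = 8: RHS = 5, y in [4, 7]  -> 2 point(s)
  x = 9: RHS = 9, y in [3, 8]  -> 2 point(s)
  x = 10: RHS = 1, y in [1, 10]  -> 2 point(s)
Affine points: 16. Add the point at infinity: total = 17.

#E(F_11) = 17


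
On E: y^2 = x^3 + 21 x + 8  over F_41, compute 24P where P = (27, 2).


k = 24 = 11000_2 (binary, LSB first: 00011)
Double-and-add from P = (27, 2):
  bit 0 = 0: acc unchanged = O
  bit 1 = 0: acc unchanged = O
  bit 2 = 0: acc unchanged = O
  bit 3 = 1: acc = O + (30, 39) = (30, 39)
  bit 4 = 1: acc = (30, 39) + (13, 10) = (29, 23)

24P = (29, 23)


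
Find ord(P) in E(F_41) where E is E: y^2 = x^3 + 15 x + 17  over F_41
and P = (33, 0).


Compute successive multiples of P until we hit O:
  1P = (33, 0)
  2P = O

ord(P) = 2


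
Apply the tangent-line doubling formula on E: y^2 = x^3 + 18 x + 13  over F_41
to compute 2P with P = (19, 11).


Doubling: s = (3 x1^2 + a) / (2 y1)
s = (3*19^2 + 18) / (2*11) mod 41 = 37
x3 = s^2 - 2 x1 mod 41 = 37^2 - 2*19 = 19
y3 = s (x1 - x3) - y1 mod 41 = 37 * (19 - 19) - 11 = 30

2P = (19, 30)


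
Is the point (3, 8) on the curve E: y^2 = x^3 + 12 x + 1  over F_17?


Check whether y^2 = x^3 + 12 x + 1 (mod 17) for (x, y) = (3, 8).
LHS: y^2 = 8^2 mod 17 = 13
RHS: x^3 + 12 x + 1 = 3^3 + 12*3 + 1 mod 17 = 13
LHS = RHS

Yes, on the curve


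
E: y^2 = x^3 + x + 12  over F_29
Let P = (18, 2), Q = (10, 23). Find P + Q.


P != Q, so use the chord formula.
s = (y2 - y1) / (x2 - x1) = (21) / (21) mod 29 = 1
x3 = s^2 - x1 - x2 mod 29 = 1^2 - 18 - 10 = 2
y3 = s (x1 - x3) - y1 mod 29 = 1 * (18 - 2) - 2 = 14

P + Q = (2, 14)


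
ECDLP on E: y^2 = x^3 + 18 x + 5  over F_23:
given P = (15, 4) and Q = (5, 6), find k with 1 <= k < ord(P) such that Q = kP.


Enumerate multiples of P until we hit Q = (5, 6):
  1P = (15, 4)
  2P = (5, 17)
  3P = (4, 7)
  4P = (17, 7)
  5P = (22, 20)
  6P = (10, 14)
  7P = (2, 16)
  8P = (1, 22)
  9P = (11, 4)
  10P = (20, 19)
  11P = (20, 4)
  12P = (11, 19)
  13P = (1, 1)
  14P = (2, 7)
  15P = (10, 9)
  16P = (22, 3)
  17P = (17, 16)
  18P = (4, 16)
  19P = (5, 6)
Match found at i = 19.

k = 19


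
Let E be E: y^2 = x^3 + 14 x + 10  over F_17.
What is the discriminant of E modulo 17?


4 a^3 + 27 b^2 = 4*14^3 + 27*10^2 = 10976 + 2700 = 13676
Delta = -16 * (13676) = -218816
Delta mod 17 = 8

Delta = 8 (mod 17)


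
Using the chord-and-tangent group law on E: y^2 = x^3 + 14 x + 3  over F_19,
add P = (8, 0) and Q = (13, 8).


P != Q, so use the chord formula.
s = (y2 - y1) / (x2 - x1) = (8) / (5) mod 19 = 13
x3 = s^2 - x1 - x2 mod 19 = 13^2 - 8 - 13 = 15
y3 = s (x1 - x3) - y1 mod 19 = 13 * (8 - 15) - 0 = 4

P + Q = (15, 4)


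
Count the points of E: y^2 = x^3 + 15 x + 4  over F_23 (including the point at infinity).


For each x in F_23, count y with y^2 = x^3 + 15 x + 4 mod 23:
  x = 0: RHS = 4, y in [2, 21]  -> 2 point(s)
  x = 4: RHS = 13, y in [6, 17]  -> 2 point(s)
  x = 10: RHS = 4, y in [2, 21]  -> 2 point(s)
  x = 12: RHS = 3, y in [7, 16]  -> 2 point(s)
  x = 13: RHS = 4, y in [2, 21]  -> 2 point(s)
  x = 15: RHS = 16, y in [4, 19]  -> 2 point(s)
  x = 16: RHS = 16, y in [4, 19]  -> 2 point(s)
  x = 19: RHS = 18, y in [8, 15]  -> 2 point(s)
  x = 20: RHS = 1, y in [1, 22]  -> 2 point(s)
  x = 21: RHS = 12, y in [9, 14]  -> 2 point(s)
Affine points: 20. Add the point at infinity: total = 21.

#E(F_23) = 21


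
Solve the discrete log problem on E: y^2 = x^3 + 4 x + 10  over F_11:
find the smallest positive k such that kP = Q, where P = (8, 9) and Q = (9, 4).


Enumerate multiples of P until we hit Q = (9, 4):
  1P = (8, 9)
  2P = (9, 7)
  3P = (9, 4)
Match found at i = 3.

k = 3


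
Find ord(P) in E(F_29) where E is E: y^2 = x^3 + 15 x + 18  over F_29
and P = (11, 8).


Compute successive multiples of P until we hit O:
  1P = (11, 8)
  2P = (1, 18)
  3P = (18, 28)
  4P = (20, 16)
  5P = (26, 27)
  6P = (15, 14)
  7P = (27, 26)
  8P = (19, 12)
  ... (continuing to 27P)
  27P = O

ord(P) = 27


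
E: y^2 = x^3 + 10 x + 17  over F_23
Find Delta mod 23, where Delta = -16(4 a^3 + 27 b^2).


4 a^3 + 27 b^2 = 4*10^3 + 27*17^2 = 4000 + 7803 = 11803
Delta = -16 * (11803) = -188848
Delta mod 23 = 5

Delta = 5 (mod 23)


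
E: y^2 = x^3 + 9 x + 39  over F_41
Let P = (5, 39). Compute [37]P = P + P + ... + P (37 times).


k = 37 = 100101_2 (binary, LSB first: 101001)
Double-and-add from P = (5, 39):
  bit 0 = 1: acc = O + (5, 39) = (5, 39)
  bit 1 = 0: acc unchanged = (5, 39)
  bit 2 = 1: acc = (5, 39) + (0, 11) = (28, 29)
  bit 3 = 0: acc unchanged = (28, 29)
  bit 4 = 0: acc unchanged = (28, 29)
  bit 5 = 1: acc = (28, 29) + (32, 34) = (21, 31)

37P = (21, 31)


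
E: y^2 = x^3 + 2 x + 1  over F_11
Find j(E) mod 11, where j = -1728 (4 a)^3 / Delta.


Delta = -16(4 a^3 + 27 b^2) mod 11 = 2
-1728 * (4 a)^3 = -1728 * (4*2)^3 mod 11 = 5
j = 5 * 2^(-1) mod 11 = 8

j = 8 (mod 11)


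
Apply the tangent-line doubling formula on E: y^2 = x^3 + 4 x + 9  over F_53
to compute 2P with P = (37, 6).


Doubling: s = (3 x1^2 + a) / (2 y1)
s = (3*37^2 + 4) / (2*6) mod 53 = 29
x3 = s^2 - 2 x1 mod 53 = 29^2 - 2*37 = 25
y3 = s (x1 - x3) - y1 mod 53 = 29 * (37 - 25) - 6 = 24

2P = (25, 24)


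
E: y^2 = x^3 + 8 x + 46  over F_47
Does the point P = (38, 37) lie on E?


Check whether y^2 = x^3 + 8 x + 46 (mod 47) for (x, y) = (38, 37).
LHS: y^2 = 37^2 mod 47 = 6
RHS: x^3 + 8 x + 46 = 38^3 + 8*38 + 46 mod 47 = 44
LHS != RHS

No, not on the curve


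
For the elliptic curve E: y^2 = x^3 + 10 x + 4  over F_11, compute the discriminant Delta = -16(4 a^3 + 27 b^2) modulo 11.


4 a^3 + 27 b^2 = 4*10^3 + 27*4^2 = 4000 + 432 = 4432
Delta = -16 * (4432) = -70912
Delta mod 11 = 5

Delta = 5 (mod 11)


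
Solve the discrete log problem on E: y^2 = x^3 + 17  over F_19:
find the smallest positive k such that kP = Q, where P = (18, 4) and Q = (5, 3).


Enumerate multiples of P until we hit Q = (5, 3):
  1P = (18, 4)
  2P = (6, 10)
  3P = (0, 6)
  4P = (5, 3)
Match found at i = 4.

k = 4


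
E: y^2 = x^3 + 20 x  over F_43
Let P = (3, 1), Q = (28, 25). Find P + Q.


P != Q, so use the chord formula.
s = (y2 - y1) / (x2 - x1) = (24) / (25) mod 43 = 13
x3 = s^2 - x1 - x2 mod 43 = 13^2 - 3 - 28 = 9
y3 = s (x1 - x3) - y1 mod 43 = 13 * (3 - 9) - 1 = 7

P + Q = (9, 7)


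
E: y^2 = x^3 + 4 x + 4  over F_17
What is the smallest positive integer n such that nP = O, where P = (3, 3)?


Compute successive multiples of P until we hit O:
  1P = (3, 3)
  2P = (7, 16)
  3P = (8, 2)
  4P = (4, 4)
  5P = (11, 6)
  6P = (5, 9)
  7P = (1, 3)
  8P = (13, 14)
  ... (continuing to 25P)
  25P = O

ord(P) = 25


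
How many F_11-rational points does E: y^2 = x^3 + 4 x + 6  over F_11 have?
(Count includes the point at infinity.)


For each x in F_11, count y with y^2 = x^3 + 4 x + 6 mod 11:
  x = 1: RHS = 0, y in [0]  -> 1 point(s)
  x = 2: RHS = 0, y in [0]  -> 1 point(s)
  x = 3: RHS = 1, y in [1, 10]  -> 2 point(s)
  x = 4: RHS = 9, y in [3, 8]  -> 2 point(s)
  x = 6: RHS = 4, y in [2, 9]  -> 2 point(s)
  x = 7: RHS = 3, y in [5, 6]  -> 2 point(s)
  x = 8: RHS = 0, y in [0]  -> 1 point(s)
  x = 9: RHS = 1, y in [1, 10]  -> 2 point(s)
  x = 10: RHS = 1, y in [1, 10]  -> 2 point(s)
Affine points: 15. Add the point at infinity: total = 16.

#E(F_11) = 16


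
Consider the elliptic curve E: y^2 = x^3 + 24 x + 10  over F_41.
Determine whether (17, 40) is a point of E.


Check whether y^2 = x^3 + 24 x + 10 (mod 41) for (x, y) = (17, 40).
LHS: y^2 = 40^2 mod 41 = 1
RHS: x^3 + 24 x + 10 = 17^3 + 24*17 + 10 mod 41 = 1
LHS = RHS

Yes, on the curve


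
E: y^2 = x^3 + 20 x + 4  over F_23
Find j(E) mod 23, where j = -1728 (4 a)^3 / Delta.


Delta = -16(4 a^3 + 27 b^2) mod 23 = 14
-1728 * (4 a)^3 = -1728 * (4*20)^3 mod 23 = 9
j = 9 * 14^(-1) mod 23 = 22

j = 22 (mod 23)


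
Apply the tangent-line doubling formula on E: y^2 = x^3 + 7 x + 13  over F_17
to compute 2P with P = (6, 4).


Doubling: s = (3 x1^2 + a) / (2 y1)
s = (3*6^2 + 7) / (2*4) mod 17 = 8
x3 = s^2 - 2 x1 mod 17 = 8^2 - 2*6 = 1
y3 = s (x1 - x3) - y1 mod 17 = 8 * (6 - 1) - 4 = 2

2P = (1, 2)


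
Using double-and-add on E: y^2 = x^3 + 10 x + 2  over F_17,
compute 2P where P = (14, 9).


k = 2 = 10_2 (binary, LSB first: 01)
Double-and-add from P = (14, 9):
  bit 0 = 0: acc unchanged = O
  bit 1 = 1: acc = O + (15, 5) = (15, 5)

2P = (15, 5)


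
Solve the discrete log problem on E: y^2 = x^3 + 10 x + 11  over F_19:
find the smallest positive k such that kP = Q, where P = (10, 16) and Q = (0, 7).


Enumerate multiples of P until we hit Q = (0, 7):
  1P = (10, 16)
  2P = (0, 12)
  3P = (16, 12)
  4P = (4, 18)
  5P = (3, 7)
  6P = (3, 12)
  7P = (4, 1)
  8P = (16, 7)
  9P = (0, 7)
Match found at i = 9.

k = 9


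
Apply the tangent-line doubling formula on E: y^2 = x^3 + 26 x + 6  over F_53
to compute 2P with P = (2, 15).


Doubling: s = (3 x1^2 + a) / (2 y1)
s = (3*2^2 + 26) / (2*15) mod 53 = 26
x3 = s^2 - 2 x1 mod 53 = 26^2 - 2*2 = 36
y3 = s (x1 - x3) - y1 mod 53 = 26 * (2 - 36) - 15 = 2

2P = (36, 2)


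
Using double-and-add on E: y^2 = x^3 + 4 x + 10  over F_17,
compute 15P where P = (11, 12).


k = 15 = 1111_2 (binary, LSB first: 1111)
Double-and-add from P = (11, 12):
  bit 0 = 1: acc = O + (11, 12) = (11, 12)
  bit 1 = 1: acc = (11, 12) + (13, 7) = (12, 16)
  bit 2 = 1: acc = (12, 16) + (10, 9) = (3, 7)
  bit 3 = 1: acc = (3, 7) + (1, 7) = (13, 10)

15P = (13, 10)


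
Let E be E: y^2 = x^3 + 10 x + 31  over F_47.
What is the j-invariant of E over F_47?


Delta = -16(4 a^3 + 27 b^2) mod 47 = 13
-1728 * (4 a)^3 = -1728 * (4*10)^3 mod 47 = 34
j = 34 * 13^(-1) mod 47 = 46

j = 46 (mod 47)


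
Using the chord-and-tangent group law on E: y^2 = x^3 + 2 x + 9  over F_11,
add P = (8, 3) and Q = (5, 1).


P != Q, so use the chord formula.
s = (y2 - y1) / (x2 - x1) = (9) / (8) mod 11 = 8
x3 = s^2 - x1 - x2 mod 11 = 8^2 - 8 - 5 = 7
y3 = s (x1 - x3) - y1 mod 11 = 8 * (8 - 7) - 3 = 5

P + Q = (7, 5)


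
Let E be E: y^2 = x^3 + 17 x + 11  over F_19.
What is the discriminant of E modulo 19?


4 a^3 + 27 b^2 = 4*17^3 + 27*11^2 = 19652 + 3267 = 22919
Delta = -16 * (22919) = -366704
Delta mod 19 = 15

Delta = 15 (mod 19)


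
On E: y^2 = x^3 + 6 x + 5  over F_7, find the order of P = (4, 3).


Compute successive multiples of P until we hit O:
  1P = (4, 3)
  2P = (3, 6)
  3P = (2, 5)
  4P = (2, 2)
  5P = (3, 1)
  6P = (4, 4)
  7P = O

ord(P) = 7


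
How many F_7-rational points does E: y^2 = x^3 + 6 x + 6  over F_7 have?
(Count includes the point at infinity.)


For each x in F_7, count y with y^2 = x^3 + 6 x + 6 mod 7:
  x = 3: RHS = 2, y in [3, 4]  -> 2 point(s)
  x = 5: RHS = 0, y in [0]  -> 1 point(s)
Affine points: 3. Add the point at infinity: total = 4.

#E(F_7) = 4


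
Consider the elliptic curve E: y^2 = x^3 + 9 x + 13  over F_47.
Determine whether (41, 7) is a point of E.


Check whether y^2 = x^3 + 9 x + 13 (mod 47) for (x, y) = (41, 7).
LHS: y^2 = 7^2 mod 47 = 2
RHS: x^3 + 9 x + 13 = 41^3 + 9*41 + 13 mod 47 = 25
LHS != RHS

No, not on the curve


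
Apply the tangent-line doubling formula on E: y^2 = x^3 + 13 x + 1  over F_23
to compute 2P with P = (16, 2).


Doubling: s = (3 x1^2 + a) / (2 y1)
s = (3*16^2 + 13) / (2*2) mod 23 = 17
x3 = s^2 - 2 x1 mod 23 = 17^2 - 2*16 = 4
y3 = s (x1 - x3) - y1 mod 23 = 17 * (16 - 4) - 2 = 18

2P = (4, 18)


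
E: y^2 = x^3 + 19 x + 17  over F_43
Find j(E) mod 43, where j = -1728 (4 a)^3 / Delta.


Delta = -16(4 a^3 + 27 b^2) mod 43 = 35
-1728 * (4 a)^3 = -1728 * (4*19)^3 mod 43 = 2
j = 2 * 35^(-1) mod 43 = 32

j = 32 (mod 43)


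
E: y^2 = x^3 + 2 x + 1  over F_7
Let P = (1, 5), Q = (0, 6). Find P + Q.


P != Q, so use the chord formula.
s = (y2 - y1) / (x2 - x1) = (1) / (6) mod 7 = 6
x3 = s^2 - x1 - x2 mod 7 = 6^2 - 1 - 0 = 0
y3 = s (x1 - x3) - y1 mod 7 = 6 * (1 - 0) - 5 = 1

P + Q = (0, 1)


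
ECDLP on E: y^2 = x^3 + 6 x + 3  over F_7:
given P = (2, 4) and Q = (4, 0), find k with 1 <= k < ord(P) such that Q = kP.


Enumerate multiples of P until we hit Q = (4, 0):
  1P = (2, 4)
  2P = (5, 5)
  3P = (4, 0)
Match found at i = 3.

k = 3


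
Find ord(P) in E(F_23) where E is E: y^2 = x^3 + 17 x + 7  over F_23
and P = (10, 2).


Compute successive multiples of P until we hit O:
  1P = (10, 2)
  2P = (6, 16)
  3P = (2, 16)
  4P = (4, 22)
  5P = (15, 7)
  6P = (22, 9)
  7P = (3, 4)
  8P = (19, 17)
  ... (continuing to 23P)
  23P = O

ord(P) = 23


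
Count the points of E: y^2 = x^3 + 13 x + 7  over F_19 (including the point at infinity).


For each x in F_19, count y with y^2 = x^3 + 13 x + 7 mod 19:
  x = 0: RHS = 7, y in [8, 11]  -> 2 point(s)
  x = 3: RHS = 16, y in [4, 15]  -> 2 point(s)
  x = 4: RHS = 9, y in [3, 16]  -> 2 point(s)
  x = 5: RHS = 7, y in [8, 11]  -> 2 point(s)
  x = 6: RHS = 16, y in [4, 15]  -> 2 point(s)
  x = 7: RHS = 4, y in [2, 17]  -> 2 point(s)
  x = 9: RHS = 17, y in [6, 13]  -> 2 point(s)
  x = 10: RHS = 16, y in [4, 15]  -> 2 point(s)
  x = 13: RHS = 17, y in [6, 13]  -> 2 point(s)
  x = 14: RHS = 7, y in [8, 11]  -> 2 point(s)
  x = 15: RHS = 5, y in [9, 10]  -> 2 point(s)
  x = 16: RHS = 17, y in [6, 13]  -> 2 point(s)
  x = 17: RHS = 11, y in [7, 12]  -> 2 point(s)
Affine points: 26. Add the point at infinity: total = 27.

#E(F_19) = 27


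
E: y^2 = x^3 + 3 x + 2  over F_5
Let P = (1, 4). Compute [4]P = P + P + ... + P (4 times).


k = 4 = 100_2 (binary, LSB first: 001)
Double-and-add from P = (1, 4):
  bit 0 = 0: acc unchanged = O
  bit 1 = 0: acc unchanged = O
  bit 2 = 1: acc = O + (1, 1) = (1, 1)

4P = (1, 1)


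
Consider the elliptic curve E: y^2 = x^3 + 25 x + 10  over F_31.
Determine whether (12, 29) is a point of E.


Check whether y^2 = x^3 + 25 x + 10 (mod 31) for (x, y) = (12, 29).
LHS: y^2 = 29^2 mod 31 = 4
RHS: x^3 + 25 x + 10 = 12^3 + 25*12 + 10 mod 31 = 23
LHS != RHS

No, not on the curve


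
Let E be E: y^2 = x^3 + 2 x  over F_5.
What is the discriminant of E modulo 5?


4 a^3 + 27 b^2 = 4*2^3 + 27*0^2 = 32 + 0 = 32
Delta = -16 * (32) = -512
Delta mod 5 = 3

Delta = 3 (mod 5)


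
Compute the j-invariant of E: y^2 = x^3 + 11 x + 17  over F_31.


Delta = -16(4 a^3 + 27 b^2) mod 31 = 24
-1728 * (4 a)^3 = -1728 * (4*11)^3 mod 31 = 30
j = 30 * 24^(-1) mod 31 = 9

j = 9 (mod 31)


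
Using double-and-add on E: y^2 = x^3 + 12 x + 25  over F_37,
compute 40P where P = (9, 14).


k = 40 = 101000_2 (binary, LSB first: 000101)
Double-and-add from P = (9, 14):
  bit 0 = 0: acc unchanged = O
  bit 1 = 0: acc unchanged = O
  bit 2 = 0: acc unchanged = O
  bit 3 = 1: acc = O + (29, 3) = (29, 3)
  bit 4 = 0: acc unchanged = (29, 3)
  bit 5 = 1: acc = (29, 3) + (24, 15) = (9, 23)

40P = (9, 23)


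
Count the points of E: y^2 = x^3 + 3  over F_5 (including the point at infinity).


For each x in F_5, count y with y^2 = x^3 + 0 x + 3 mod 5:
  x = 1: RHS = 4, y in [2, 3]  -> 2 point(s)
  x = 2: RHS = 1, y in [1, 4]  -> 2 point(s)
  x = 3: RHS = 0, y in [0]  -> 1 point(s)
Affine points: 5. Add the point at infinity: total = 6.

#E(F_5) = 6


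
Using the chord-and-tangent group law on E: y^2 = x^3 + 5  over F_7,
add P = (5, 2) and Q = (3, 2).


P != Q, so use the chord formula.
s = (y2 - y1) / (x2 - x1) = (0) / (5) mod 7 = 0
x3 = s^2 - x1 - x2 mod 7 = 0^2 - 5 - 3 = 6
y3 = s (x1 - x3) - y1 mod 7 = 0 * (5 - 6) - 2 = 5

P + Q = (6, 5)


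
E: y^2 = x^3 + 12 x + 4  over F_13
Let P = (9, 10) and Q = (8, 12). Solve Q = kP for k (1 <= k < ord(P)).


Enumerate multiples of P until we hit Q = (8, 12):
  1P = (9, 10)
  2P = (4, 5)
  3P = (1, 11)
  4P = (2, 7)
  5P = (12, 11)
  6P = (8, 12)
Match found at i = 6.

k = 6


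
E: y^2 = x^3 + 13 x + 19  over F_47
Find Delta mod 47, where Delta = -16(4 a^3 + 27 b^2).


4 a^3 + 27 b^2 = 4*13^3 + 27*19^2 = 8788 + 9747 = 18535
Delta = -16 * (18535) = -296560
Delta mod 47 = 10

Delta = 10 (mod 47)


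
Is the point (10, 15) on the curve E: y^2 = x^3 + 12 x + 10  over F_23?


Check whether y^2 = x^3 + 12 x + 10 (mod 23) for (x, y) = (10, 15).
LHS: y^2 = 15^2 mod 23 = 18
RHS: x^3 + 12 x + 10 = 10^3 + 12*10 + 10 mod 23 = 3
LHS != RHS

No, not on the curve


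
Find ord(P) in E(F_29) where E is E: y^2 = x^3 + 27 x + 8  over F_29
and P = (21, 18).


Compute successive multiples of P until we hit O:
  1P = (21, 18)
  2P = (23, 23)
  3P = (13, 2)
  4P = (28, 26)
  5P = (18, 2)
  6P = (12, 1)
  7P = (1, 23)
  8P = (27, 27)
  ... (continuing to 32P)
  32P = O

ord(P) = 32


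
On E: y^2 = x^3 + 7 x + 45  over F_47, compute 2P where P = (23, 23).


Doubling: s = (3 x1^2 + a) / (2 y1)
s = (3*23^2 + 7) / (2*23) mod 47 = 4
x3 = s^2 - 2 x1 mod 47 = 4^2 - 2*23 = 17
y3 = s (x1 - x3) - y1 mod 47 = 4 * (23 - 17) - 23 = 1

2P = (17, 1)


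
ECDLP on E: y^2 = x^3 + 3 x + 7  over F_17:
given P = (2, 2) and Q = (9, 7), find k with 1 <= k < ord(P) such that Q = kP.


Enumerate multiples of P until we hit Q = (9, 7):
  1P = (2, 2)
  2P = (9, 10)
  3P = (8, 13)
  4P = (8, 4)
  5P = (9, 7)
Match found at i = 5.

k = 5


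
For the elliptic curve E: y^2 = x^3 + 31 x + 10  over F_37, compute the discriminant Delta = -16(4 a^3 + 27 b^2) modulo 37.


4 a^3 + 27 b^2 = 4*31^3 + 27*10^2 = 119164 + 2700 = 121864
Delta = -16 * (121864) = -1949824
Delta mod 37 = 2

Delta = 2 (mod 37)


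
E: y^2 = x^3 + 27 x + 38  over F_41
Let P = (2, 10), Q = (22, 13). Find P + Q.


P != Q, so use the chord formula.
s = (y2 - y1) / (x2 - x1) = (3) / (20) mod 41 = 35
x3 = s^2 - x1 - x2 mod 41 = 35^2 - 2 - 22 = 12
y3 = s (x1 - x3) - y1 mod 41 = 35 * (2 - 12) - 10 = 9

P + Q = (12, 9)


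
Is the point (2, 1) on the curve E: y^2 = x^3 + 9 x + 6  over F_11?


Check whether y^2 = x^3 + 9 x + 6 (mod 11) for (x, y) = (2, 1).
LHS: y^2 = 1^2 mod 11 = 1
RHS: x^3 + 9 x + 6 = 2^3 + 9*2 + 6 mod 11 = 10
LHS != RHS

No, not on the curve


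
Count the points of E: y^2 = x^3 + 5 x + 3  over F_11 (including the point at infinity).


For each x in F_11, count y with y^2 = x^3 + 5 x + 3 mod 11:
  x = 0: RHS = 3, y in [5, 6]  -> 2 point(s)
  x = 1: RHS = 9, y in [3, 8]  -> 2 point(s)
  x = 3: RHS = 1, y in [1, 10]  -> 2 point(s)
  x = 8: RHS = 5, y in [4, 7]  -> 2 point(s)
Affine points: 8. Add the point at infinity: total = 9.

#E(F_11) = 9


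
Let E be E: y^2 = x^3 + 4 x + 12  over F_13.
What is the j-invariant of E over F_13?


Delta = -16(4 a^3 + 27 b^2) mod 13 = 9
-1728 * (4 a)^3 = -1728 * (4*4)^3 mod 13 = 1
j = 1 * 9^(-1) mod 13 = 3

j = 3 (mod 13)


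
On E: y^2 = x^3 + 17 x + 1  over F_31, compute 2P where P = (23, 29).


Doubling: s = (3 x1^2 + a) / (2 y1)
s = (3*23^2 + 17) / (2*29) mod 31 = 2
x3 = s^2 - 2 x1 mod 31 = 2^2 - 2*23 = 20
y3 = s (x1 - x3) - y1 mod 31 = 2 * (23 - 20) - 29 = 8

2P = (20, 8)
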